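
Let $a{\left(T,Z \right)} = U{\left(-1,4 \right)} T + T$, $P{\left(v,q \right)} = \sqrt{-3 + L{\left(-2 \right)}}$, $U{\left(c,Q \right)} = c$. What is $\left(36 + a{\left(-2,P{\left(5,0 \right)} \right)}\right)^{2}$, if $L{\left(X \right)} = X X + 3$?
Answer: $1296$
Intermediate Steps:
$L{\left(X \right)} = 3 + X^{2}$ ($L{\left(X \right)} = X^{2} + 3 = 3 + X^{2}$)
$P{\left(v,q \right)} = 2$ ($P{\left(v,q \right)} = \sqrt{-3 + \left(3 + \left(-2\right)^{2}\right)} = \sqrt{-3 + \left(3 + 4\right)} = \sqrt{-3 + 7} = \sqrt{4} = 2$)
$a{\left(T,Z \right)} = 0$ ($a{\left(T,Z \right)} = - T + T = 0$)
$\left(36 + a{\left(-2,P{\left(5,0 \right)} \right)}\right)^{2} = \left(36 + 0\right)^{2} = 36^{2} = 1296$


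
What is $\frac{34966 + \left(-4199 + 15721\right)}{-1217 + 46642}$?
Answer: $\frac{46488}{45425} \approx 1.0234$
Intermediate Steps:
$\frac{34966 + \left(-4199 + 15721\right)}{-1217 + 46642} = \frac{34966 + 11522}{45425} = 46488 \cdot \frac{1}{45425} = \frac{46488}{45425}$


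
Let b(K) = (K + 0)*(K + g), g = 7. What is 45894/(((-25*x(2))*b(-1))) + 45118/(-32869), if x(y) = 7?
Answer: 243519331/5752075 ≈ 42.336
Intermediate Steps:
b(K) = K*(7 + K) (b(K) = (K + 0)*(K + 7) = K*(7 + K))
45894/(((-25*x(2))*b(-1))) + 45118/(-32869) = 45894/(((-25*7)*(-(7 - 1)))) + 45118/(-32869) = 45894/((-(-175)*6)) + 45118*(-1/32869) = 45894/((-175*(-6))) - 45118/32869 = 45894/1050 - 45118/32869 = 45894*(1/1050) - 45118/32869 = 7649/175 - 45118/32869 = 243519331/5752075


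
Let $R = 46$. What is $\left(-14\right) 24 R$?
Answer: $-15456$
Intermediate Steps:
$\left(-14\right) 24 R = \left(-14\right) 24 \cdot 46 = \left(-336\right) 46 = -15456$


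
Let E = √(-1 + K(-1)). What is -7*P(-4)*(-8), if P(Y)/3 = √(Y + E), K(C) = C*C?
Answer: 336*I ≈ 336.0*I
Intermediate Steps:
K(C) = C²
E = 0 (E = √(-1 + (-1)²) = √(-1 + 1) = √0 = 0)
P(Y) = 3*√Y (P(Y) = 3*√(Y + 0) = 3*√Y)
-7*P(-4)*(-8) = -21*√(-4)*(-8) = -21*2*I*(-8) = -42*I*(-8) = 336*I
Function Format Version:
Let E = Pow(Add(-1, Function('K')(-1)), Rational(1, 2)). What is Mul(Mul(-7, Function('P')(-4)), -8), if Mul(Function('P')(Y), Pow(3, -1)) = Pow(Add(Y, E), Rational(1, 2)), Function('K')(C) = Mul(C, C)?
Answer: Mul(336, I) ≈ Mul(336.00, I)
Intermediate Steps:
Function('K')(C) = Pow(C, 2)
E = 0 (E = Pow(Add(-1, Pow(-1, 2)), Rational(1, 2)) = Pow(Add(-1, 1), Rational(1, 2)) = Pow(0, Rational(1, 2)) = 0)
Function('P')(Y) = Mul(3, Pow(Y, Rational(1, 2))) (Function('P')(Y) = Mul(3, Pow(Add(Y, 0), Rational(1, 2))) = Mul(3, Pow(Y, Rational(1, 2))))
Mul(Mul(-7, Function('P')(-4)), -8) = Mul(Mul(-7, Mul(3, Pow(-4, Rational(1, 2)))), -8) = Mul(Mul(-7, Mul(3, Mul(2, I))), -8) = Mul(Mul(-7, Mul(6, I)), -8) = Mul(Mul(-42, I), -8) = Mul(336, I)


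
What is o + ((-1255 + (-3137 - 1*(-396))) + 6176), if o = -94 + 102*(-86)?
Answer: -6686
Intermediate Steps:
o = -8866 (o = -94 - 8772 = -8866)
o + ((-1255 + (-3137 - 1*(-396))) + 6176) = -8866 + ((-1255 + (-3137 - 1*(-396))) + 6176) = -8866 + ((-1255 + (-3137 + 396)) + 6176) = -8866 + ((-1255 - 2741) + 6176) = -8866 + (-3996 + 6176) = -8866 + 2180 = -6686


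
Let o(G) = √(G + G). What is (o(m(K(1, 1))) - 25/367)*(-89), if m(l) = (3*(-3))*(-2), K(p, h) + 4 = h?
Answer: -193753/367 ≈ -527.94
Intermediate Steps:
K(p, h) = -4 + h
m(l) = 18 (m(l) = -9*(-2) = 18)
o(G) = √2*√G (o(G) = √(2*G) = √2*√G)
(o(m(K(1, 1))) - 25/367)*(-89) = (√2*√18 - 25/367)*(-89) = (√2*(3*√2) - 25*1/367)*(-89) = (6 - 25/367)*(-89) = (2177/367)*(-89) = -193753/367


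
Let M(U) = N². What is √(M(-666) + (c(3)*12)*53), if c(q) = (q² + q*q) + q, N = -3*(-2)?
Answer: 12*√93 ≈ 115.72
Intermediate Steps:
N = 6
M(U) = 36 (M(U) = 6² = 36)
c(q) = q + 2*q² (c(q) = (q² + q²) + q = 2*q² + q = q + 2*q²)
√(M(-666) + (c(3)*12)*53) = √(36 + ((3*(1 + 2*3))*12)*53) = √(36 + ((3*(1 + 6))*12)*53) = √(36 + ((3*7)*12)*53) = √(36 + (21*12)*53) = √(36 + 252*53) = √(36 + 13356) = √13392 = 12*√93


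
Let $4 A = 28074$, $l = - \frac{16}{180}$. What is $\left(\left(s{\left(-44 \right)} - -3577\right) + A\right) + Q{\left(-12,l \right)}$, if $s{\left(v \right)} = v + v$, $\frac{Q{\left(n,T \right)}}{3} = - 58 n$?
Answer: $\frac{25191}{2} \approx 12596.0$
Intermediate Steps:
$l = - \frac{4}{45}$ ($l = \left(-16\right) \frac{1}{180} = - \frac{4}{45} \approx -0.088889$)
$A = \frac{14037}{2}$ ($A = \frac{1}{4} \cdot 28074 = \frac{14037}{2} \approx 7018.5$)
$Q{\left(n,T \right)} = - 174 n$ ($Q{\left(n,T \right)} = 3 \left(- 58 n\right) = - 174 n$)
$s{\left(v \right)} = 2 v$
$\left(\left(s{\left(-44 \right)} - -3577\right) + A\right) + Q{\left(-12,l \right)} = \left(\left(2 \left(-44\right) - -3577\right) + \frac{14037}{2}\right) - -2088 = \left(\left(-88 + 3577\right) + \frac{14037}{2}\right) + 2088 = \left(3489 + \frac{14037}{2}\right) + 2088 = \frac{21015}{2} + 2088 = \frac{25191}{2}$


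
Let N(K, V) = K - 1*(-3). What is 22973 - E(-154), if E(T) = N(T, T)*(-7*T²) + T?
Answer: -25044685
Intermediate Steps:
N(K, V) = 3 + K (N(K, V) = K + 3 = 3 + K)
E(T) = T - 7*T²*(3 + T) (E(T) = (3 + T)*(-7*T²) + T = -7*T²*(3 + T) + T = T - 7*T²*(3 + T))
22973 - E(-154) = 22973 - (-1)*(-154)*(-1 + 7*(-154)*(3 - 154)) = 22973 - (-1)*(-154)*(-1 + 7*(-154)*(-151)) = 22973 - (-1)*(-154)*(-1 + 162778) = 22973 - (-1)*(-154)*162777 = 22973 - 1*25067658 = 22973 - 25067658 = -25044685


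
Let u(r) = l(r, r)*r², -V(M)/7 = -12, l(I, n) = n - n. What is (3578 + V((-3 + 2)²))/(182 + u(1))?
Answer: 1831/91 ≈ 20.121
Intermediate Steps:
l(I, n) = 0
V(M) = 84 (V(M) = -7*(-12) = 84)
u(r) = 0 (u(r) = 0*r² = 0)
(3578 + V((-3 + 2)²))/(182 + u(1)) = (3578 + 84)/(182 + 0) = 3662/182 = 3662*(1/182) = 1831/91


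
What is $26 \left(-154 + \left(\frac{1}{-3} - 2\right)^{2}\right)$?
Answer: $- \frac{34762}{9} \approx -3862.4$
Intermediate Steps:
$26 \left(-154 + \left(\frac{1}{-3} - 2\right)^{2}\right) = 26 \left(-154 + \left(- \frac{1}{3} - 2\right)^{2}\right) = 26 \left(-154 + \left(- \frac{7}{3}\right)^{2}\right) = 26 \left(-154 + \frac{49}{9}\right) = 26 \left(- \frac{1337}{9}\right) = - \frac{34762}{9}$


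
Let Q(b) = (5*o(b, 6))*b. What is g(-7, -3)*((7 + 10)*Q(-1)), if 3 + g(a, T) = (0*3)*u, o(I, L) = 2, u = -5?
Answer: 510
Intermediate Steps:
g(a, T) = -3 (g(a, T) = -3 + (0*3)*(-5) = -3 + 0*(-5) = -3 + 0 = -3)
Q(b) = 10*b (Q(b) = (5*2)*b = 10*b)
g(-7, -3)*((7 + 10)*Q(-1)) = -3*(7 + 10)*10*(-1) = -51*(-10) = -3*(-170) = 510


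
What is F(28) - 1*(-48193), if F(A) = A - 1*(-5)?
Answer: 48226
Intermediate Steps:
F(A) = 5 + A (F(A) = A + 5 = 5 + A)
F(28) - 1*(-48193) = (5 + 28) - 1*(-48193) = 33 + 48193 = 48226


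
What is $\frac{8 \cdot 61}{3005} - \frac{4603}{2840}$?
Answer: $- \frac{2489219}{1706840} \approx -1.4584$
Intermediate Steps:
$\frac{8 \cdot 61}{3005} - \frac{4603}{2840} = 488 \cdot \frac{1}{3005} - \frac{4603}{2840} = \frac{488}{3005} - \frac{4603}{2840} = - \frac{2489219}{1706840}$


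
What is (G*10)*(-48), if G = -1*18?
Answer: 8640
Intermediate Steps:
G = -18
(G*10)*(-48) = -18*10*(-48) = -180*(-48) = 8640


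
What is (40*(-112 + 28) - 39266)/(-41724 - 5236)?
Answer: 21313/23480 ≈ 0.90771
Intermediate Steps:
(40*(-112 + 28) - 39266)/(-41724 - 5236) = (40*(-84) - 39266)/(-46960) = (-3360 - 39266)*(-1/46960) = -42626*(-1/46960) = 21313/23480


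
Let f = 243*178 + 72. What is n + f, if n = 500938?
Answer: 544264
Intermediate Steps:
f = 43326 (f = 43254 + 72 = 43326)
n + f = 500938 + 43326 = 544264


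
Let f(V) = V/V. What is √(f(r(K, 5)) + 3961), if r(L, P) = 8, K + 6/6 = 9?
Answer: √3962 ≈ 62.944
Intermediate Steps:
K = 8 (K = -1 + 9 = 8)
f(V) = 1
√(f(r(K, 5)) + 3961) = √(1 + 3961) = √3962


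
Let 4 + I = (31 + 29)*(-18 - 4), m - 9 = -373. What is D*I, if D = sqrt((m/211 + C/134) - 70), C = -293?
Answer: -662*I*sqrt(59086411446)/14137 ≈ -11383.0*I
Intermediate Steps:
m = -364 (m = 9 - 373 = -364)
I = -1324 (I = -4 + (31 + 29)*(-18 - 4) = -4 + 60*(-22) = -4 - 1320 = -1324)
D = I*sqrt(59086411446)/28274 (D = sqrt((-364/211 - 293/134) - 70) = sqrt(-110599/28274 - 70) = sqrt(-2089779/28274) = I*sqrt(59086411446)/28274 ≈ 8.5972*I)
D*I = (I*sqrt(59086411446)/28274)*(-1324) = -662*I*sqrt(59086411446)/14137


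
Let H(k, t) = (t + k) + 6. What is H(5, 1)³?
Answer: 1728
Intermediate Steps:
H(k, t) = 6 + k + t (H(k, t) = (k + t) + 6 = 6 + k + t)
H(5, 1)³ = (6 + 5 + 1)³ = 12³ = 1728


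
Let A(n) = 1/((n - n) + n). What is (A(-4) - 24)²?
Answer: 9409/16 ≈ 588.06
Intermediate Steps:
A(n) = 1/n (A(n) = 1/(0 + n) = 1/n)
(A(-4) - 24)² = (1/(-4) - 24)² = (-¼ - 24)² = (-97/4)² = 9409/16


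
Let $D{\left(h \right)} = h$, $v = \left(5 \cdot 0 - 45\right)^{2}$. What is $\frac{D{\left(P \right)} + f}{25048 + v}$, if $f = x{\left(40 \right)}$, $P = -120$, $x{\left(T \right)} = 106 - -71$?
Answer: $\frac{57}{27073} \approx 0.0021054$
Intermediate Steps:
$x{\left(T \right)} = 177$ ($x{\left(T \right)} = 106 + 71 = 177$)
$f = 177$
$v = 2025$ ($v = \left(0 - 45\right)^{2} = \left(-45\right)^{2} = 2025$)
$\frac{D{\left(P \right)} + f}{25048 + v} = \frac{-120 + 177}{25048 + 2025} = \frac{57}{27073}$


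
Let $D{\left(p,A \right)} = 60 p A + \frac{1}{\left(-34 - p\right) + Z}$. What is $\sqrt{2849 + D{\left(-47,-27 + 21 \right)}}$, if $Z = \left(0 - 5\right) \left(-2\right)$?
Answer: $\frac{4 \sqrt{653614}}{23} \approx 140.6$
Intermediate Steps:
$Z = 10$ ($Z = \left(-5\right) \left(-2\right) = 10$)
$D{\left(p,A \right)} = \frac{1}{-24 - p} + 60 A p$ ($D{\left(p,A \right)} = 60 p A + \frac{1}{\left(-34 - p\right) + 10} = 60 A p + \frac{1}{-24 - p} = \frac{1}{-24 - p} + 60 A p$)
$\sqrt{2849 + D{\left(-47,-27 + 21 \right)}} = \sqrt{2849 + \frac{-1 + 60 \left(-27 + 21\right) \left(-47\right)^{2} + 1440 \left(-27 + 21\right) \left(-47\right)}{24 - 47}} = \sqrt{2849 + \frac{-1 + 60 \left(-6\right) 2209 + 1440 \left(-6\right) \left(-47\right)}{-23}} = \sqrt{2849 - \frac{-1 - 795240 + 406080}{23}} = \sqrt{2849 - - \frac{389161}{23}} = \sqrt{2849 + \frac{389161}{23}} = \sqrt{\frac{454688}{23}} = \frac{4 \sqrt{653614}}{23}$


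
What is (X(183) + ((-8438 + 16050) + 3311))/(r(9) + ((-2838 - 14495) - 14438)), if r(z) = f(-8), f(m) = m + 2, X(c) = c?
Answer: -11106/31777 ≈ -0.34950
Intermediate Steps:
f(m) = 2 + m
r(z) = -6 (r(z) = 2 - 8 = -6)
(X(183) + ((-8438 + 16050) + 3311))/(r(9) + ((-2838 - 14495) - 14438)) = (183 + ((-8438 + 16050) + 3311))/(-6 + ((-2838 - 14495) - 14438)) = (183 + (7612 + 3311))/(-6 + (-17333 - 14438)) = (183 + 10923)/(-6 - 31771) = 11106/(-31777) = 11106*(-1/31777) = -11106/31777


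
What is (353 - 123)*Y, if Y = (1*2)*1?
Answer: 460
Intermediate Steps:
Y = 2 (Y = 2*1 = 2)
(353 - 123)*Y = (353 - 123)*2 = 230*2 = 460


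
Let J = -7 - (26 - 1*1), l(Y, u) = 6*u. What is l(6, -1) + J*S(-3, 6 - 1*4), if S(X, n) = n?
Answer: -70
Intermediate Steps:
J = -32 (J = -7 - (26 - 1) = -7 - 1*25 = -7 - 25 = -32)
l(6, -1) + J*S(-3, 6 - 1*4) = 6*(-1) - 32*(6 - 1*4) = -6 - 32*(6 - 4) = -6 - 32*2 = -6 - 64 = -70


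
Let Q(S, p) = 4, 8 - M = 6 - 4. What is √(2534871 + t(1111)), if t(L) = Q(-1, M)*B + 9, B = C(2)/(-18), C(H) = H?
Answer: 2*√5703479/3 ≈ 1592.1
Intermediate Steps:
M = 6 (M = 8 - (6 - 4) = 8 - 1*2 = 8 - 2 = 6)
B = -⅑ (B = 2/(-18) = 2*(-1/18) = -⅑ ≈ -0.11111)
t(L) = 77/9 (t(L) = 4*(-⅑) + 9 = -4/9 + 9 = 77/9)
√(2534871 + t(1111)) = √(2534871 + 77/9) = √(22813916/9) = 2*√5703479/3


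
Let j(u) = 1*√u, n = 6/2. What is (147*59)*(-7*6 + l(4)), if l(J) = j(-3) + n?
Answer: -338247 + 8673*I*√3 ≈ -3.3825e+5 + 15022.0*I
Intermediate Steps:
n = 3 (n = 6*(½) = 3)
j(u) = √u
l(J) = 3 + I*√3 (l(J) = √(-3) + 3 = I*√3 + 3 = 3 + I*√3)
(147*59)*(-7*6 + l(4)) = (147*59)*(-7*6 + (3 + I*√3)) = 8673*(-42 + (3 + I*√3)) = 8673*(-39 + I*√3) = -338247 + 8673*I*√3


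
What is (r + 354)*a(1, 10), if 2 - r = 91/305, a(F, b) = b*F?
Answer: 216978/61 ≈ 3557.0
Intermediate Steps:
a(F, b) = F*b
r = 519/305 (r = 2 - 91/305 = 519/305 ≈ 1.7016)
(r + 354)*a(1, 10) = (519/305 + 354)*(1*10) = (108489/305)*10 = 216978/61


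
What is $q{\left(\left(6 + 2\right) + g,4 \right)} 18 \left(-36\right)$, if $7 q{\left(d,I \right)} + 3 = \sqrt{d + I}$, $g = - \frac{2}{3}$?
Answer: $\frac{1944}{7} - \frac{216 \sqrt{102}}{7} \approx -33.928$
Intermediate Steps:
$g = - \frac{2}{3}$ ($g = \left(-2\right) \frac{1}{3} = - \frac{2}{3} \approx -0.66667$)
$q{\left(d,I \right)} = - \frac{3}{7} + \frac{\sqrt{I + d}}{7}$ ($q{\left(d,I \right)} = - \frac{3}{7} + \frac{\sqrt{d + I}}{7} = - \frac{3}{7} + \frac{\sqrt{I + d}}{7}$)
$q{\left(\left(6 + 2\right) + g,4 \right)} 18 \left(-36\right) = \left(- \frac{3}{7} + \frac{\sqrt{4 + \left(\left(6 + 2\right) - \frac{2}{3}\right)}}{7}\right) 18 \left(-36\right) = \left(- \frac{3}{7} + \frac{\sqrt{4 + \left(8 - \frac{2}{3}\right)}}{7}\right) 18 \left(-36\right) = \left(- \frac{3}{7} + \frac{\sqrt{4 + \frac{22}{3}}}{7}\right) 18 \left(-36\right) = \left(- \frac{3}{7} + \frac{\sqrt{\frac{34}{3}}}{7}\right) 18 \left(-36\right) = \left(- \frac{3}{7} + \frac{\frac{1}{3} \sqrt{102}}{7}\right) 18 \left(-36\right) = \left(- \frac{3}{7} + \frac{\sqrt{102}}{21}\right) 18 \left(-36\right) = \left(- \frac{54}{7} + \frac{6 \sqrt{102}}{7}\right) \left(-36\right) = \frac{1944}{7} - \frac{216 \sqrt{102}}{7}$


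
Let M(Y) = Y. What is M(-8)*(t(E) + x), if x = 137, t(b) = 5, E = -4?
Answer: -1136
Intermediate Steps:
M(-8)*(t(E) + x) = -8*(5 + 137) = -8*142 = -1136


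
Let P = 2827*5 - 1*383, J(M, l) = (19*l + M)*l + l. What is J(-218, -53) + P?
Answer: 78624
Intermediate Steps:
J(M, l) = l + l*(M + 19*l) (J(M, l) = (M + 19*l)*l + l = l*(M + 19*l) + l = l + l*(M + 19*l))
P = 13752 (P = 14135 - 383 = 13752)
J(-218, -53) + P = -53*(1 - 218 + 19*(-53)) + 13752 = -53*(1 - 218 - 1007) + 13752 = -53*(-1224) + 13752 = 64872 + 13752 = 78624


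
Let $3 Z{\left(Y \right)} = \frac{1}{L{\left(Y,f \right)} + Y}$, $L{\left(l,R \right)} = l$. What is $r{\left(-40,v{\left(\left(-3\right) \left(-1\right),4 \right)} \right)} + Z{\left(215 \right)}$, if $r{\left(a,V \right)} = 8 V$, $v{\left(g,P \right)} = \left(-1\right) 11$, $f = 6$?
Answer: $- \frac{113519}{1290} \approx -87.999$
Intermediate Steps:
$Z{\left(Y \right)} = \frac{1}{6 Y}$ ($Z{\left(Y \right)} = \frac{1}{3 \left(Y + Y\right)} = \frac{1}{3 \cdot 2 Y} = \frac{\frac{1}{2} \frac{1}{Y}}{3} = \frac{1}{6 Y}$)
$v{\left(g,P \right)} = -11$
$r{\left(-40,v{\left(\left(-3\right) \left(-1\right),4 \right)} \right)} + Z{\left(215 \right)} = 8 \left(-11\right) + \frac{1}{6 \cdot 215} = -88 + \frac{1}{6} \cdot \frac{1}{215} = -88 + \frac{1}{1290} = - \frac{113519}{1290}$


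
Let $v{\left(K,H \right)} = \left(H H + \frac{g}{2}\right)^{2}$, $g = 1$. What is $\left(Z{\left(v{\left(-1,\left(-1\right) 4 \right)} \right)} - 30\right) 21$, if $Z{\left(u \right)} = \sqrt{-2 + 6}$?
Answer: $-588$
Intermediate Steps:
$v{\left(K,H \right)} = \left(\frac{1}{2} + H^{2}\right)^{2}$ ($v{\left(K,H \right)} = \left(H H + 1 \cdot \frac{1}{2}\right)^{2} = \left(H^{2} + 1 \cdot \frac{1}{2}\right)^{2} = \left(H^{2} + \frac{1}{2}\right)^{2} = \left(\frac{1}{2} + H^{2}\right)^{2}$)
$Z{\left(u \right)} = 2$ ($Z{\left(u \right)} = \sqrt{4} = 2$)
$\left(Z{\left(v{\left(-1,\left(-1\right) 4 \right)} \right)} - 30\right) 21 = \left(2 - 30\right) 21 = \left(-28\right) 21 = -588$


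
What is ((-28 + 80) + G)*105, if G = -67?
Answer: -1575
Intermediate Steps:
((-28 + 80) + G)*105 = ((-28 + 80) - 67)*105 = (52 - 67)*105 = -15*105 = -1575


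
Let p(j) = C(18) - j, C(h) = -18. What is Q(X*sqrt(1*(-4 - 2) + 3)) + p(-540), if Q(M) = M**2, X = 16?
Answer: -246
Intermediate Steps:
p(j) = -18 - j
Q(X*sqrt(1*(-4 - 2) + 3)) + p(-540) = (16*sqrt(1*(-4 - 2) + 3))**2 + (-18 - 1*(-540)) = (16*sqrt(1*(-6) + 3))**2 + (-18 + 540) = (16*sqrt(-6 + 3))**2 + 522 = (16*sqrt(-3))**2 + 522 = (16*(I*sqrt(3)))**2 + 522 = (16*I*sqrt(3))**2 + 522 = -768 + 522 = -246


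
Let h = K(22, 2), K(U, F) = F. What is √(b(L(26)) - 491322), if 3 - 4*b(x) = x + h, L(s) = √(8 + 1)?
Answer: I*√1965290/2 ≈ 700.94*I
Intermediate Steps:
h = 2
L(s) = 3 (L(s) = √9 = 3)
b(x) = ¼ - x/4 (b(x) = ¾ - (x + 2)/4 = ¾ - (2 + x)/4 = ¾ + (-½ - x/4) = ¼ - x/4)
√(b(L(26)) - 491322) = √((¼ - ¼*3) - 491322) = √((¼ - ¾) - 491322) = √(-½ - 491322) = √(-982645/2) = I*√1965290/2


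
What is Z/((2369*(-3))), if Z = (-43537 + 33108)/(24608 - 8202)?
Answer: 10429/116597442 ≈ 8.9444e-5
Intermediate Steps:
Z = -10429/16406 ≈ -0.63568
Z/((2369*(-3))) = -10429/(16406*(2369*(-3))) = -10429/16406/(-7107) = -10429/16406*(-1/7107) = 10429/116597442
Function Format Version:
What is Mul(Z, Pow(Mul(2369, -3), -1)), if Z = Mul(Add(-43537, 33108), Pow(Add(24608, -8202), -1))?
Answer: Rational(10429, 116597442) ≈ 8.9444e-5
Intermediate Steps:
Z = Rational(-10429, 16406) (Z = Mul(-10429, Pow(16406, -1)) = Mul(-10429, Rational(1, 16406)) = Rational(-10429, 16406) ≈ -0.63568)
Mul(Z, Pow(Mul(2369, -3), -1)) = Mul(Rational(-10429, 16406), Pow(Mul(2369, -3), -1)) = Mul(Rational(-10429, 16406), Pow(-7107, -1)) = Mul(Rational(-10429, 16406), Rational(-1, 7107)) = Rational(10429, 116597442)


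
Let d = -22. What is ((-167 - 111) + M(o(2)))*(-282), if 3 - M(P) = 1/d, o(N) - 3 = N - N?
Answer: 852909/11 ≈ 77537.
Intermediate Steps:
o(N) = 3 (o(N) = 3 + (N - N) = 3 + 0 = 3)
M(P) = 67/22 (M(P) = 3 - 1/(-22) = 3 - 1*(-1/22) = 3 + 1/22 = 67/22)
((-167 - 111) + M(o(2)))*(-282) = ((-167 - 111) + 67/22)*(-282) = (-278 + 67/22)*(-282) = -6049/22*(-282) = 852909/11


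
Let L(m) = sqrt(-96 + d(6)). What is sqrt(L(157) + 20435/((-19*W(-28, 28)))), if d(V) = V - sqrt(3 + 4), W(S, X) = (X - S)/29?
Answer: sqrt(-157635590 + 283024*sqrt(-90 - sqrt(7)))/532 ≈ 0.20392 + 23.601*I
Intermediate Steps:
W(S, X) = -S/29 + X/29 (W(S, X) = (X - S)*(1/29) = -S/29 + X/29)
d(V) = V - sqrt(7)
L(m) = sqrt(-90 - sqrt(7)) (L(m) = sqrt(-96 + (6 - sqrt(7))) = sqrt(-90 - sqrt(7)))
sqrt(L(157) + 20435/((-19*W(-28, 28)))) = sqrt(sqrt(-90 - sqrt(7)) + 20435/((-19*(-1/29*(-28) + (1/29)*28)))) = sqrt(sqrt(-90 - sqrt(7)) + 20435/((-19*(28/29 + 28/29)))) = sqrt(sqrt(-90 - sqrt(7)) + 20435/((-19*56/29))) = sqrt(sqrt(-90 - sqrt(7)) + 20435/(-1064/29)) = sqrt(sqrt(-90 - sqrt(7)) + 20435*(-29/1064)) = sqrt(sqrt(-90 - sqrt(7)) - 592615/1064) = sqrt(-592615/1064 + sqrt(-90 - sqrt(7)))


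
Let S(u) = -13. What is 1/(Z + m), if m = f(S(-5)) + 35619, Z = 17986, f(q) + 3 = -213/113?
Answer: 113/6056813 ≈ 1.8657e-5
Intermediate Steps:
f(q) = -552/113 (f(q) = -3 - 213/113 = -552/113)
m = 4024395/113 (m = -552/113 + 35619 = 4024395/113 ≈ 35614.)
1/(Z + m) = 1/(17986 + 4024395/113) = 1/(6056813/113) = 113/6056813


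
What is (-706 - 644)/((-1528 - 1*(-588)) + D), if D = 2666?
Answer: -675/863 ≈ -0.78216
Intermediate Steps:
(-706 - 644)/((-1528 - 1*(-588)) + D) = (-706 - 644)/((-1528 - 1*(-588)) + 2666) = -1350/((-1528 + 588) + 2666) = -1350/(-940 + 2666) = -1350/1726 = -1350*1/1726 = -675/863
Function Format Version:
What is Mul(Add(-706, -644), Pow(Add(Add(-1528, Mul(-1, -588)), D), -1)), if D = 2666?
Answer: Rational(-675, 863) ≈ -0.78216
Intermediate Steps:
Mul(Add(-706, -644), Pow(Add(Add(-1528, Mul(-1, -588)), D), -1)) = Mul(Add(-706, -644), Pow(Add(Add(-1528, Mul(-1, -588)), 2666), -1)) = Mul(-1350, Pow(Add(Add(-1528, 588), 2666), -1)) = Mul(-1350, Pow(Add(-940, 2666), -1)) = Mul(-1350, Pow(1726, -1)) = Mul(-1350, Rational(1, 1726)) = Rational(-675, 863)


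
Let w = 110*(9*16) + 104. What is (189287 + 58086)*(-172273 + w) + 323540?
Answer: -38671250177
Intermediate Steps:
w = 15944 (w = 110*144 + 104 = 15840 + 104 = 15944)
(189287 + 58086)*(-172273 + w) + 323540 = (189287 + 58086)*(-172273 + 15944) + 323540 = 247373*(-156329) + 323540 = -38671573717 + 323540 = -38671250177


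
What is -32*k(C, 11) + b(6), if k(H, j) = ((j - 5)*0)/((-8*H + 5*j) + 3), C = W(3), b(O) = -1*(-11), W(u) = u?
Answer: 11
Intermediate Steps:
b(O) = 11
C = 3
k(H, j) = 0 (k(H, j) = ((-5 + j)*0)/(3 - 8*H + 5*j) = 0/(3 - 8*H + 5*j) = 0)
-32*k(C, 11) + b(6) = -32*0 + 11 = 0 + 11 = 11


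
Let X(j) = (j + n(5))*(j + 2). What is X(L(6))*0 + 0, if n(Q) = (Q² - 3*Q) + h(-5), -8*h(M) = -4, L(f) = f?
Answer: 0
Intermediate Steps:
h(M) = ½ (h(M) = -⅛*(-4) = ½)
n(Q) = ½ + Q² - 3*Q (n(Q) = (Q² - 3*Q) + ½ = ½ + Q² - 3*Q)
X(j) = (2 + j)*(21/2 + j) (X(j) = (j + (½ + 5² - 3*5))*(j + 2) = (j + (½ + 25 - 15))*(2 + j) = (j + 21/2)*(2 + j) = (21/2 + j)*(2 + j) = (2 + j)*(21/2 + j))
X(L(6))*0 + 0 = (21 + 6² + (25/2)*6)*0 + 0 = (21 + 36 + 75)*0 + 0 = 132*0 + 0 = 0 + 0 = 0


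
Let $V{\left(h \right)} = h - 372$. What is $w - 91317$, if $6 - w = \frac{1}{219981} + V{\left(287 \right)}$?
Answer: $- \frac{20067986707}{219981} \approx -91226.0$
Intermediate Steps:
$V{\left(h \right)} = -372 + h$
$w = \frac{20018270}{219981}$ ($w = 6 - \left(\frac{1}{219981} + \left(-372 + 287\right)\right) = 6 - \left(\frac{1}{219981} - 85\right) = 6 - - \frac{18698384}{219981} = 6 + \frac{18698384}{219981} = \frac{20018270}{219981} \approx 91.0$)
$w - 91317 = \frac{20018270}{219981} - 91317 = - \frac{20067986707}{219981}$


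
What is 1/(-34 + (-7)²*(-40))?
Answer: -1/1994 ≈ -0.00050150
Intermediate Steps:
1/(-34 + (-7)²*(-40)) = 1/(-34 + 49*(-40)) = 1/(-34 - 1960) = 1/(-1994) = -1/1994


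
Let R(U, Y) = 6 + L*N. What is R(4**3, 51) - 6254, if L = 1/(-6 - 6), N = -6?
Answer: -12495/2 ≈ -6247.5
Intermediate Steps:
L = -1/12 (L = 1/(-12) = -1/12 ≈ -0.083333)
R(U, Y) = 13/2 (R(U, Y) = 6 - 1/12*(-6) = 6 + 1/2 = 13/2)
R(4**3, 51) - 6254 = 13/2 - 6254 = -12495/2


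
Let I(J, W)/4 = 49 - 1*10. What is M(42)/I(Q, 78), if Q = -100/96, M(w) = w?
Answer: 7/26 ≈ 0.26923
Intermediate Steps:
Q = -25/24 (Q = -100*1/96 = -25/24 ≈ -1.0417)
I(J, W) = 156 (I(J, W) = 4*(49 - 1*10) = 4*(49 - 10) = 4*39 = 156)
M(42)/I(Q, 78) = 42/156 = 42*(1/156) = 7/26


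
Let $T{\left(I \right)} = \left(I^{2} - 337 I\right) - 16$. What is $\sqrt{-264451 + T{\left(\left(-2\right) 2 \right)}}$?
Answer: $i \sqrt{263103} \approx 512.94 i$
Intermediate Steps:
$T{\left(I \right)} = -16 + I^{2} - 337 I$
$\sqrt{-264451 + T{\left(\left(-2\right) 2 \right)}} = \sqrt{-264451 - \left(16 - 16 + 337 \left(-2\right) 2\right)} = \sqrt{-264451 - \left(-1332 - 16\right)} = \sqrt{-264451 + \left(-16 + 16 + 1348\right)} = \sqrt{-264451 + 1348} = \sqrt{-263103} = i \sqrt{263103}$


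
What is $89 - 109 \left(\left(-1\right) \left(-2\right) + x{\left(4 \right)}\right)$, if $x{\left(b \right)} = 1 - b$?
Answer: $198$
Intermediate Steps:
$89 - 109 \left(\left(-1\right) \left(-2\right) + x{\left(4 \right)}\right) = 89 - 109 \left(\left(-1\right) \left(-2\right) + \left(1 - 4\right)\right) = 89 - 109 \left(2 + \left(1 - 4\right)\right) = 89 - 109 \left(2 - 3\right) = 89 - -109 = 89 + 109 = 198$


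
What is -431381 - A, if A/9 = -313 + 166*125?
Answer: -615314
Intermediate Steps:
A = 183933 (A = 9*(-313 + 166*125) = 9*(-313 + 20750) = 9*20437 = 183933)
-431381 - A = -431381 - 1*183933 = -431381 - 183933 = -615314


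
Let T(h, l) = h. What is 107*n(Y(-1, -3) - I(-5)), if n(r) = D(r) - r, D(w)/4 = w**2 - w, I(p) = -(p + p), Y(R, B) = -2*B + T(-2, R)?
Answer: 18618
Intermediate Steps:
Y(R, B) = -2 - 2*B (Y(R, B) = -2*B - 2 = -2 - 2*B)
I(p) = -2*p
D(w) = -4*w + 4*w**2 (D(w) = 4*(w**2 - w) = -4*w + 4*w**2)
n(r) = -r + 4*r*(-1 + r) (n(r) = 4*r*(-1 + r) - r = -r + 4*r*(-1 + r))
107*n(Y(-1, -3) - I(-5)) = 107*(((-2 - 2*(-3)) - (-2)*(-5))*(-5 + 4*((-2 - 2*(-3)) - (-2)*(-5)))) = 107*(((-2 + 6) - 1*10)*(-5 + 4*((-2 + 6) - 1*10))) = 107*((4 - 10)*(-5 + 4*(4 - 10))) = 107*(-6*(-5 + 4*(-6))) = 107*(-6*(-5 - 24)) = 107*(-6*(-29)) = 107*174 = 18618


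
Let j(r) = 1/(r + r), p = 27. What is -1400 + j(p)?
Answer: -75599/54 ≈ -1400.0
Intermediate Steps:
j(r) = 1/(2*r)
-1400 + j(p) = -1400 + (½)/27 = -1400 + (½)*(1/27) = -1400 + 1/54 = -75599/54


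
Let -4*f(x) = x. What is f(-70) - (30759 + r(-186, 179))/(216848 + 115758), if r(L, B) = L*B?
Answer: 2911570/166303 ≈ 17.508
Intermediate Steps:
r(L, B) = B*L
f(x) = -x/4
f(-70) - (30759 + r(-186, 179))/(216848 + 115758) = -1/4*(-70) - (30759 + 179*(-186))/(216848 + 115758) = 35/2 - (30759 - 33294)/332606 = 35/2 - (-2535)/332606 = 35/2 - 1*(-2535/332606) = 35/2 + 2535/332606 = 2911570/166303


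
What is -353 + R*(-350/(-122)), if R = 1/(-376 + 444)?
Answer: -1464069/4148 ≈ -352.96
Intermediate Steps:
R = 1/68 ≈ 0.014706
-353 + R*(-350/(-122)) = -353 + (-350/(-122))/68 = -353 + (-350*(-1/122))/68 = -353 + (1/68)*(175/61) = -353 + 175/4148 = -1464069/4148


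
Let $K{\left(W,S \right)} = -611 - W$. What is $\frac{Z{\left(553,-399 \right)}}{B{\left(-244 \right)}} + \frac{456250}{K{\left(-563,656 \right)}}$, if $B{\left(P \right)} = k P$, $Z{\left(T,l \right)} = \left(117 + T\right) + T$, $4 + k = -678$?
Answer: $- \frac{593153057}{62403} \approx -9505.2$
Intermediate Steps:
$k = -682$ ($k = -4 - 678 = -682$)
$Z{\left(T,l \right)} = 117 + 2 T$
$B{\left(P \right)} = - 682 P$
$\frac{Z{\left(553,-399 \right)}}{B{\left(-244 \right)}} + \frac{456250}{K{\left(-563,656 \right)}} = \frac{117 + 2 \cdot 553}{\left(-682\right) \left(-244\right)} + \frac{456250}{-611 - -563} = \frac{117 + 1106}{166408} + \frac{456250}{-611 + 563} = 1223 \cdot \frac{1}{166408} + \frac{456250}{-48} = \frac{1223}{166408} + 456250 \left(- \frac{1}{48}\right) = \frac{1223}{166408} - \frac{228125}{24} = - \frac{593153057}{62403}$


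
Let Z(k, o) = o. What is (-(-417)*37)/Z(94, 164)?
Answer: 15429/164 ≈ 94.079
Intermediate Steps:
(-(-417)*37)/Z(94, 164) = -(-417)*37/164 = -1*(-15429)*(1/164) = 15429*(1/164) = 15429/164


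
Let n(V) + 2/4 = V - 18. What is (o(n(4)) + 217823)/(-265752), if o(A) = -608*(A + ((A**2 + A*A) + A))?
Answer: 20209/265752 ≈ 0.076045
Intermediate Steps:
n(V) = -37/2 + V (n(V) = -1/2 + (V - 18) = -1/2 + (-18 + V) = -37/2 + V)
o(A) = -1216*A - 1216*A**2 (o(A) = -608*(A + ((A**2 + A**2) + A)) = -608*(A + (2*A**2 + A)) = -608*(A + (A + 2*A**2)) = -608*(2*A + 2*A**2) = -1216*A - 1216*A**2)
(o(n(4)) + 217823)/(-265752) = (-1216*(-37/2 + 4)*(1 + (-37/2 + 4)) + 217823)/(-265752) = (-1216*(-29/2)*(1 - 29/2) + 217823)*(-1/265752) = (-1216*(-29/2)*(-27/2) + 217823)*(-1/265752) = (-238032 + 217823)*(-1/265752) = -20209*(-1/265752) = 20209/265752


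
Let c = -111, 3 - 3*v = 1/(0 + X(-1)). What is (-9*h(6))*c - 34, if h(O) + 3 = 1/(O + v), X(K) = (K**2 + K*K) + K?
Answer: -57623/20 ≈ -2881.1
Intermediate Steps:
X(K) = K + 2*K**2 (X(K) = (K**2 + K**2) + K = 2*K**2 + K = K + 2*K**2)
v = 2/3 (v = 1 - 1/(3*(0 - (1 + 2*(-1)))) = 1 - 1/(3*(0 - (1 - 2))) = 1 - 1/(3*(0 - 1*(-1))) = 1 - 1/(3*(0 + 1)) = 1 - 1/3/1 = 1 - 1/3*1 = 1 - 1/3 = 2/3 ≈ 0.66667)
h(O) = -3 + 1/(2/3 + O) (h(O) = -3 + 1/(O + 2/3) = -3 + 1/(2/3 + O))
(-9*h(6))*c - 34 = -27*(-1 - 3*6)/(2 + 3*6)*(-111) - 34 = -27*(-1 - 18)/(2 + 18)*(-111) - 34 = -27*(-19)/20*(-111) - 34 = -9*(-57/20)*(-111) - 34 = (513/20)*(-111) - 34 = -56943/20 - 34 = -57623/20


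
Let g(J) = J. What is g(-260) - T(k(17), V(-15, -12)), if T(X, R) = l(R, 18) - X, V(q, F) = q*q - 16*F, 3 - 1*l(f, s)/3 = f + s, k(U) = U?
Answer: 1053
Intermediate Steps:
l(f, s) = 9 - 3*f - 3*s (l(f, s) = 9 - 3*(f + s) = 9 + (-3*f - 3*s) = 9 - 3*f - 3*s)
V(q, F) = q**2 - 16*F
T(X, R) = -45 - X - 3*R (T(X, R) = (9 - 3*R - 3*18) - X = (9 - 3*R - 54) - X = (-45 - 3*R) - X = -45 - X - 3*R)
g(-260) - T(k(17), V(-15, -12)) = -260 - (-45 - 1*17 - 3*((-15)**2 - 16*(-12))) = -260 - (-45 - 17 - 3*(225 + 192)) = -260 - (-45 - 17 - 3*417) = -260 - (-45 - 17 - 1251) = -260 - 1*(-1313) = -260 + 1313 = 1053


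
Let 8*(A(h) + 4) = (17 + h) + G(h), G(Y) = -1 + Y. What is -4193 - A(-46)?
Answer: -8359/2 ≈ -4179.5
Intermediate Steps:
A(h) = -2 + h/4 (A(h) = -4 + ((17 + h) + (-1 + h))/8 = -4 + (16 + 2*h)/8 = -4 + (2 + h/4) = -2 + h/4)
-4193 - A(-46) = -4193 - (-2 + (¼)*(-46)) = -4193 - (-2 - 23/2) = -4193 - 1*(-27/2) = -4193 + 27/2 = -8359/2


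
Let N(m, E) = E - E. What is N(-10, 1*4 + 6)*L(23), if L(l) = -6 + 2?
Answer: 0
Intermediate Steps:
N(m, E) = 0
L(l) = -4
N(-10, 1*4 + 6)*L(23) = 0*(-4) = 0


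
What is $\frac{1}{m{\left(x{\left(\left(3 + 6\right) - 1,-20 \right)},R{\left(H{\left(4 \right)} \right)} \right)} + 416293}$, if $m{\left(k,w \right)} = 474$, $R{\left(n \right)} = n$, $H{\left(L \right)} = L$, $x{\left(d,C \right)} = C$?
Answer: $\frac{1}{416767} \approx 2.3994 \cdot 10^{-6}$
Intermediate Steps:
$\frac{1}{m{\left(x{\left(\left(3 + 6\right) - 1,-20 \right)},R{\left(H{\left(4 \right)} \right)} \right)} + 416293} = \frac{1}{474 + 416293} = \frac{1}{416767}$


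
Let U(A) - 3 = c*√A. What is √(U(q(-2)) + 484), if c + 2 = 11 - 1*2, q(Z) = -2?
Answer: √(487 + 7*I*√2) ≈ 22.069 + 0.2243*I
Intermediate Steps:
c = 7 (c = -2 + (11 - 1*2) = -2 + (11 - 2) = -2 + 9 = 7)
U(A) = 3 + 7*√A
√(U(q(-2)) + 484) = √((3 + 7*√(-2)) + 484) = √((3 + 7*(I*√2)) + 484) = √((3 + 7*I*√2) + 484) = √(487 + 7*I*√2)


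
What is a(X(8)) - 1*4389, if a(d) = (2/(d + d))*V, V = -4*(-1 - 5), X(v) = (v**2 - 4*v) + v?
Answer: -21942/5 ≈ -4388.4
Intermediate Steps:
X(v) = v**2 - 3*v
V = 24 (V = -4*(-6) = 24)
a(d) = 24/d (a(d) = (2/(d + d))*24 = (2/((2*d)))*24 = (2*(1/(2*d)))*24 = 24/d)
a(X(8)) - 1*4389 = 24/((8*(-3 + 8))) - 1*4389 = 24/((8*5)) - 4389 = 24/40 - 4389 = 24*(1/40) - 4389 = 3/5 - 4389 = -21942/5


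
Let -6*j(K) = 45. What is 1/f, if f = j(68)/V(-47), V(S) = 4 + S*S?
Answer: -4426/15 ≈ -295.07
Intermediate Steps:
V(S) = 4 + S²
j(K) = -15/2 (j(K) = -⅙*45 = -15/2)
f = -15/4426 (f = -15/(2*(4 + (-47)²)) = -15/(2*(4 + 2209)) = -15/2/2213 = -15/2*1/2213 = -15/4426 ≈ -0.0033891)
1/f = 1/(-15/4426) = -4426/15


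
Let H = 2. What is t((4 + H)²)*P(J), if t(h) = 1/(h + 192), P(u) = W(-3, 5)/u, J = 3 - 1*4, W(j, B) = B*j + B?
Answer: 5/114 ≈ 0.043860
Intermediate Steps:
W(j, B) = B + B*j
J = -1 (J = 3 - 4 = -1)
P(u) = -10/u (P(u) = (5*(1 - 3))/u = (5*(-2))/u = -10/u)
t(h) = 1/(192 + h)
t((4 + H)²)*P(J) = (-10/(-1))/(192 + (4 + 2)²) = (-10*(-1))/(192 + 6²) = 10/(192 + 36) = 10/228 = (1/228)*10 = 5/114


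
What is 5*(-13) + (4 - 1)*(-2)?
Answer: -71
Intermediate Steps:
5*(-13) + (4 - 1)*(-2) = -65 + 3*(-2) = -65 - 6 = -71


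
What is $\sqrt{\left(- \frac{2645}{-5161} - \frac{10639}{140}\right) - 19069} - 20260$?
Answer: $-20260 + \frac{i \sqrt{2498661245572765}}{361270} \approx -20260.0 + 138.36 i$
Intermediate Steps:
$\sqrt{\left(- \frac{2645}{-5161} - \frac{10639}{140}\right) - 19069} - 20260 = \sqrt{\left(\left(-2645\right) \left(- \frac{1}{5161}\right) - \frac{10639}{140}\right) - 19069} - 20260 = \sqrt{\left(\frac{2645}{5161} - \frac{10639}{140}\right) - 19069} - 20260 = \sqrt{- \frac{54537579}{722540} - 19069} - 20260 = \sqrt{- \frac{13832652839}{722540}} - 20260 = \frac{i \sqrt{2498661245572765}}{361270} - 20260 = -20260 + \frac{i \sqrt{2498661245572765}}{361270}$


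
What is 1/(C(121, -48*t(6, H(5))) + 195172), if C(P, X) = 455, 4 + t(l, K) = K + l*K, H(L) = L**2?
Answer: 1/195627 ≈ 5.1118e-6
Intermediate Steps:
t(l, K) = -4 + K + K*l (t(l, K) = -4 + (K + l*K) = -4 + (K + K*l) = -4 + K + K*l)
1/(C(121, -48*t(6, H(5))) + 195172) = 1/(455 + 195172) = 1/195627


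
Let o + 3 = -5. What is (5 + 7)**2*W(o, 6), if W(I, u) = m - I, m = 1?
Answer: 1296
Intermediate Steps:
o = -8 (o = -3 - 5 = -8)
W(I, u) = 1 - I
(5 + 7)**2*W(o, 6) = (5 + 7)**2*(1 - 1*(-8)) = 12**2*(1 + 8) = 144*9 = 1296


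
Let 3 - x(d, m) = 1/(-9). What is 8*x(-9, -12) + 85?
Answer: 989/9 ≈ 109.89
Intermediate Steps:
x(d, m) = 28/9 (x(d, m) = 3 - 1/(-9) = 3 - 1*(-⅑) = 3 + ⅑ = 28/9)
8*x(-9, -12) + 85 = 8*(28/9) + 85 = 224/9 + 85 = 989/9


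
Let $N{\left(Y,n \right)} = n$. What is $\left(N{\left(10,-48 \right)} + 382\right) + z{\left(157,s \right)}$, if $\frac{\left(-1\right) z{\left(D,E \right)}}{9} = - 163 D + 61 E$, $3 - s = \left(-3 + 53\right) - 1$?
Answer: $255907$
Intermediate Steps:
$s = -46$ ($s = 3 - \left(\left(-3 + 53\right) - 1\right) = 3 - \left(50 - 1\right) = 3 - 49 = -46$)
$z{\left(D,E \right)} = - 549 E + 1467 D$ ($z{\left(D,E \right)} = - 9 \left(- 163 D + 61 E\right) = - 549 E + 1467 D$)
$\left(N{\left(10,-48 \right)} + 382\right) + z{\left(157,s \right)} = \left(-48 + 382\right) + \left(\left(-549\right) \left(-46\right) + 1467 \cdot 157\right) = 334 + \left(25254 + 230319\right) = 334 + 255573 = 255907$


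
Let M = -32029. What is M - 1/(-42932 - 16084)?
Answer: -1890223463/59016 ≈ -32029.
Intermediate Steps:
M - 1/(-42932 - 16084) = -32029 - 1/(-42932 - 16084) = -32029 - 1/(-59016) = -32029 - 1*(-1/59016) = -32029 + 1/59016 = -1890223463/59016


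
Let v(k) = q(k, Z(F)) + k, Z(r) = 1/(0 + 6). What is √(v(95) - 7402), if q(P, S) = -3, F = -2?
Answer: I*√7310 ≈ 85.499*I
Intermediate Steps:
Z(r) = ⅙ (Z(r) = 1/6 = ⅙)
v(k) = -3 + k
√(v(95) - 7402) = √((-3 + 95) - 7402) = √(92 - 7402) = √(-7310) = I*√7310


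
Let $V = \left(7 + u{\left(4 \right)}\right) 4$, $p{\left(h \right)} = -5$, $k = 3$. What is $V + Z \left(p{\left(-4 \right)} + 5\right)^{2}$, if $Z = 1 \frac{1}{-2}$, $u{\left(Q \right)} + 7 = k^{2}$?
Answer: $36$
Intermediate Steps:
$u{\left(Q \right)} = 2$ ($u{\left(Q \right)} = -7 + 3^{2} = -7 + 9 = 2$)
$Z = - \frac{1}{2}$ ($Z = 1 \left(- \frac{1}{2}\right) = - \frac{1}{2} \approx -0.5$)
$V = 36$ ($V = \left(7 + 2\right) 4 = 9 \cdot 4 = 36$)
$V + Z \left(p{\left(-4 \right)} + 5\right)^{2} = 36 - \frac{\left(-5 + 5\right)^{2}}{2} = 36 - \frac{0^{2}}{2} = 36 - 0 = 36 + 0 = 36$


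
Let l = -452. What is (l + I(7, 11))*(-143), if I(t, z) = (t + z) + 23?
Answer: 58773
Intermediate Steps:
I(t, z) = 23 + t + z
(l + I(7, 11))*(-143) = (-452 + (23 + 7 + 11))*(-143) = (-452 + 41)*(-143) = -411*(-143) = 58773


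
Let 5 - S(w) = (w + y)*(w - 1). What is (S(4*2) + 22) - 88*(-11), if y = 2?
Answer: 925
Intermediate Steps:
S(w) = 5 - (-1 + w)*(2 + w) (S(w) = 5 - (w + 2)*(w - 1) = 5 - (2 + w)*(-1 + w) = 5 - (-1 + w)*(2 + w))
(S(4*2) + 22) - 88*(-11) = ((7 - 4*2 - (4*2)²) + 22) - 88*(-11) = ((7 - 1*8 - 1*8²) + 22) + 968 = ((7 - 8 - 1*64) + 22) + 968 = ((7 - 8 - 64) + 22) + 968 = (-65 + 22) + 968 = -43 + 968 = 925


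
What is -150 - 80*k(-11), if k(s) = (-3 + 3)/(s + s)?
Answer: -150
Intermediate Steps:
k(s) = 0 (k(s) = 0/((2*s)) = 0*(1/(2*s)) = 0)
-150 - 80*k(-11) = -150 - 80*0 = -150 + 0 = -150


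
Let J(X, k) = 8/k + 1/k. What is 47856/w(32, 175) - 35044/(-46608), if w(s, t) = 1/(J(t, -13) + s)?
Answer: 226950685477/151476 ≈ 1.4983e+6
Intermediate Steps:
J(X, k) = 9/k (J(X, k) = 8/k + 1/k = 9/k)
w(s, t) = 1/(-9/13 + s) (w(s, t) = 1/(9/(-13) + s) = 1/(9*(-1/13) + s) = 1/(-9/13 + s))
47856/w(32, 175) - 35044/(-46608) = 47856/((13/(-9 + 13*32))) - 35044/(-46608) = 47856/((13/(-9 + 416))) - 35044*(-1/46608) = 47856/((13/407)) + 8761/11652 = 47856/((13*(1/407))) + 8761/11652 = 47856/(13/407) + 8761/11652 = 47856*(407/13) + 8761/11652 = 19477392/13 + 8761/11652 = 226950685477/151476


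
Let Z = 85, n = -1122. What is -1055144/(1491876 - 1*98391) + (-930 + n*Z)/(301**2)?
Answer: -229789707044/126251134485 ≈ -1.8201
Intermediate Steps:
-1055144/(1491876 - 1*98391) + (-930 + n*Z)/(301**2) = -1055144/(1491876 - 1*98391) + (-930 - 1122*85)/(301**2) = -1055144/(1491876 - 98391) + (-930 - 95370)/90601 = -1055144/1393485 - 96300*1/90601 = -1055144*1/1393485 - 96300/90601 = -1055144/1393485 - 96300/90601 = -229789707044/126251134485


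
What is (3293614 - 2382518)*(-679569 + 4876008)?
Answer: 3823358787144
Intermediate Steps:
(3293614 - 2382518)*(-679569 + 4876008) = 911096*4196439 = 3823358787144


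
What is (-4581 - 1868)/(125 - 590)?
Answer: 6449/465 ≈ 13.869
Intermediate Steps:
(-4581 - 1868)/(125 - 590) = -6449/(-465) = -6449*(-1/465) = 6449/465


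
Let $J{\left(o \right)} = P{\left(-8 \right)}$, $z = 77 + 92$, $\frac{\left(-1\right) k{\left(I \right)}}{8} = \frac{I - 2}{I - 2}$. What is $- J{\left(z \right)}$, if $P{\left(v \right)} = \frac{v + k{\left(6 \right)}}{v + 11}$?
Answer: $\frac{16}{3} \approx 5.3333$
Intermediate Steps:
$k{\left(I \right)} = -8$ ($k{\left(I \right)} = - 8 \frac{I - 2}{I - 2} = - 8 \frac{-2 + I}{-2 + I} = \left(-8\right) 1 = -8$)
$P{\left(v \right)} = \frac{-8 + v}{11 + v}$ ($P{\left(v \right)} = \frac{v - 8}{v + 11} = \frac{-8 + v}{11 + v}$)
$z = 169$
$J{\left(o \right)} = - \frac{16}{3}$ ($J{\left(o \right)} = \frac{-8 - 8}{11 - 8} = \frac{1}{3} \left(-16\right) = - \frac{16}{3}$)
$- J{\left(z \right)} = \left(-1\right) \left(- \frac{16}{3}\right) = \frac{16}{3}$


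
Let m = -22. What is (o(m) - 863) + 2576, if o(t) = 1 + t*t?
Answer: 2198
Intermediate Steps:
o(t) = 1 + t²
(o(m) - 863) + 2576 = ((1 + (-22)²) - 863) + 2576 = ((1 + 484) - 863) + 2576 = (485 - 863) + 2576 = -378 + 2576 = 2198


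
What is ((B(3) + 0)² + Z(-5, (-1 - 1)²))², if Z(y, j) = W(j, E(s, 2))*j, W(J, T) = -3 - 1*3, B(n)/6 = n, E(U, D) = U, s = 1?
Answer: 90000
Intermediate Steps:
B(n) = 6*n
W(J, T) = -6 (W(J, T) = -3 - 3 = -6)
Z(y, j) = -6*j
((B(3) + 0)² + Z(-5, (-1 - 1)²))² = ((6*3 + 0)² - 6*(-1 - 1)²)² = ((18 + 0)² - 6*(-2)²)² = (18² - 6*4)² = (324 - 24)² = 300² = 90000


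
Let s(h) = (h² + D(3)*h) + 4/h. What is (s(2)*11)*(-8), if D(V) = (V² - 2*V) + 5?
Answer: -1936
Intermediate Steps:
D(V) = 5 + V² - 2*V
s(h) = h² + 4/h + 8*h (s(h) = (h² + (5 + 3² - 2*3)*h) + 4/h = (h² + (5 + 9 - 6)*h) + 4/h = (h² + 8*h) + 4/h = h² + 4/h + 8*h)
(s(2)*11)*(-8) = (((4 + 2²*(8 + 2))/2)*11)*(-8) = (((4 + 4*10)/2)*11)*(-8) = (((4 + 40)/2)*11)*(-8) = (((½)*44)*11)*(-8) = (22*11)*(-8) = 242*(-8) = -1936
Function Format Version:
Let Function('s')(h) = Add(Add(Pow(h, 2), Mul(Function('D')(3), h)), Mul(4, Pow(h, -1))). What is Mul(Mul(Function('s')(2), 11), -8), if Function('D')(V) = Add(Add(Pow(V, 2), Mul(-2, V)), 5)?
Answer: -1936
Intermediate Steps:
Function('D')(V) = Add(5, Pow(V, 2), Mul(-2, V))
Function('s')(h) = Add(Pow(h, 2), Mul(4, Pow(h, -1)), Mul(8, h)) (Function('s')(h) = Add(Add(Pow(h, 2), Mul(Add(5, Pow(3, 2), Mul(-2, 3)), h)), Mul(4, Pow(h, -1))) = Add(Add(Pow(h, 2), Mul(Add(5, 9, -6), h)), Mul(4, Pow(h, -1))) = Add(Add(Pow(h, 2), Mul(8, h)), Mul(4, Pow(h, -1))) = Add(Pow(h, 2), Mul(4, Pow(h, -1)), Mul(8, h)))
Mul(Mul(Function('s')(2), 11), -8) = Mul(Mul(Mul(Pow(2, -1), Add(4, Mul(Pow(2, 2), Add(8, 2)))), 11), -8) = Mul(Mul(Mul(Rational(1, 2), Add(4, Mul(4, 10))), 11), -8) = Mul(Mul(Mul(Rational(1, 2), Add(4, 40)), 11), -8) = Mul(Mul(Mul(Rational(1, 2), 44), 11), -8) = Mul(Mul(22, 11), -8) = Mul(242, -8) = -1936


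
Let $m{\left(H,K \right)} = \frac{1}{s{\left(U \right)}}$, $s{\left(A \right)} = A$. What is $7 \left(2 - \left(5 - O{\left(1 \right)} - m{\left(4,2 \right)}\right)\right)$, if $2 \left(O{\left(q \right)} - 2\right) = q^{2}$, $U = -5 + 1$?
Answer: $- \frac{21}{4} \approx -5.25$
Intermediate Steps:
$U = -4$
$O{\left(q \right)} = 2 + \frac{q^{2}}{2}$
$m{\left(H,K \right)} = - \frac{1}{4}$ ($m{\left(H,K \right)} = \frac{1}{-4} = - \frac{1}{4}$)
$7 \left(2 - \left(5 - O{\left(1 \right)} - m{\left(4,2 \right)}\right)\right) = 7 \left(2 + \left(\left(\left(2 + \frac{1^{2}}{2}\right) - \frac{1}{4}\right) - 5\right)\right) = 7 \left(2 + \left(\left(\left(2 + \frac{1}{2} \cdot 1\right) - \frac{1}{4}\right) - 5\right)\right) = 7 \left(2 + \left(\left(\left(2 + \frac{1}{2}\right) - \frac{1}{4}\right) - 5\right)\right) = 7 \left(2 + \left(\left(\frac{5}{2} - \frac{1}{4}\right) - 5\right)\right) = 7 \left(2 + \left(\frac{9}{4} - 5\right)\right) = 7 \left(2 - \frac{11}{4}\right) = 7 \left(- \frac{3}{4}\right) = - \frac{21}{4}$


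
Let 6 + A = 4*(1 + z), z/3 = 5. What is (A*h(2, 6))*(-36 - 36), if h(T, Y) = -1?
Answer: 4176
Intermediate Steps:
z = 15 (z = 3*5 = 15)
A = 58 (A = -6 + 4*(1 + 15) = -6 + 4*16 = -6 + 64 = 58)
(A*h(2, 6))*(-36 - 36) = (58*(-1))*(-36 - 36) = -58*(-72) = 4176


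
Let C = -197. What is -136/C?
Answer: 136/197 ≈ 0.69036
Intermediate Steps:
-136/C = -136/(-197) = -136*(-1/197) = 136/197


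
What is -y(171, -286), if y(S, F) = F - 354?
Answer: 640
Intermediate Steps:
y(S, F) = -354 + F
-y(171, -286) = -(-354 - 286) = -1*(-640) = 640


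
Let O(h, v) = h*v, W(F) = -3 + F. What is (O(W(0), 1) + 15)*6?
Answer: 72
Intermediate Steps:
(O(W(0), 1) + 15)*6 = ((-3 + 0)*1 + 15)*6 = (-3*1 + 15)*6 = (-3 + 15)*6 = 12*6 = 72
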